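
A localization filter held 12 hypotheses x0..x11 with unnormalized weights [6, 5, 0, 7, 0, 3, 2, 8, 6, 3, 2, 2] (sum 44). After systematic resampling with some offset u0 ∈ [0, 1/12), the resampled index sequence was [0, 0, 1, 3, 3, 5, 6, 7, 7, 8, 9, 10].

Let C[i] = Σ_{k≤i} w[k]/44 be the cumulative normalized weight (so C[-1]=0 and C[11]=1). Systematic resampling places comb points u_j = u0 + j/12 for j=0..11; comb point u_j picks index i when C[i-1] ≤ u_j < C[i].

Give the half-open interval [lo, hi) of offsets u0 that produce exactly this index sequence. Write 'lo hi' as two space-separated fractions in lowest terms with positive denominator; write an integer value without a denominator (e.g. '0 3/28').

C = [3/22, 1/4, 1/4, 9/22, 9/22, 21/44, 23/44, 31/44, 37/44, 10/11, 21/22, 1]
j=0 picked index 0: u0 ∈ [0, 3/22)
j=1 picked index 0: u0 ∈ [-1/12, 7/132)
j=2 picked index 1: u0 ∈ [-1/33, 1/12)
j=3 picked index 3: u0 ∈ [0, 7/44)
j=4 picked index 3: u0 ∈ [-1/12, 5/66)
j=5 picked index 5: u0 ∈ [-1/132, 2/33)
j=6 picked index 6: u0 ∈ [-1/44, 1/44)
j=7 picked index 7: u0 ∈ [-2/33, 4/33)
j=8 picked index 7: u0 ∈ [-19/132, 5/132)
j=9 picked index 8: u0 ∈ [-1/22, 1/11)
j=10 picked index 9: u0 ∈ [1/132, 5/66)
j=11 picked index 10: u0 ∈ [-1/132, 5/132)
intersection: [1/132, 1/44)

1/132 1/44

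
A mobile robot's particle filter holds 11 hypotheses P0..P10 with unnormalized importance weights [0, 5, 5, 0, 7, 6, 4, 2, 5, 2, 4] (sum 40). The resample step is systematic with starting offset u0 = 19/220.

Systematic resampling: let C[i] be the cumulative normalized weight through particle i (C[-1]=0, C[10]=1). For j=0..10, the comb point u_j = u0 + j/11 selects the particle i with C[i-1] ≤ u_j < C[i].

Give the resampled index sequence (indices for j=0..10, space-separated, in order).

1 2 4 4 5 5 6 7 8 10 10

C = [0, 1/8, 1/4, 1/4, 17/40, 23/40, 27/40, 29/40, 17/20, 9/10, 1]
j=0: u_0=19/220 ∈ [0, 1/8) → index 1
j=1: u_1=39/220 ∈ [1/8, 1/4) → index 2
j=2: u_2=59/220 ∈ [1/4, 17/40) → index 4
j=3: u_3=79/220 ∈ [1/4, 17/40) → index 4
j=4: u_4=9/20 ∈ [17/40, 23/40) → index 5
j=5: u_5=119/220 ∈ [17/40, 23/40) → index 5
j=6: u_6=139/220 ∈ [23/40, 27/40) → index 6
j=7: u_7=159/220 ∈ [27/40, 29/40) → index 7
j=8: u_8=179/220 ∈ [29/40, 17/20) → index 8
j=9: u_9=199/220 ∈ [9/10, 1) → index 10
j=10: u_10=219/220 ∈ [9/10, 1) → index 10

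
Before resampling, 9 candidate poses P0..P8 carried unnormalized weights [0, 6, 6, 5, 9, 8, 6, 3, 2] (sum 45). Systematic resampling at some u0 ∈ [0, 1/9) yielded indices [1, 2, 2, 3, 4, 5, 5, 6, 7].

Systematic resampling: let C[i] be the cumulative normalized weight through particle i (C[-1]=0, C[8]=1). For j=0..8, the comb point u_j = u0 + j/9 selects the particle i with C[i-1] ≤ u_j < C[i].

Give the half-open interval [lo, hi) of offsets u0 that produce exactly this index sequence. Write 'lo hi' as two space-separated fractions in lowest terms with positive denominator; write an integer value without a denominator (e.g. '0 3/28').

C = [0, 2/15, 4/15, 17/45, 26/45, 34/45, 8/9, 43/45, 1]
j=0 picked index 1: u0 ∈ [0, 2/15)
j=1 picked index 2: u0 ∈ [1/45, 7/45)
j=2 picked index 2: u0 ∈ [-4/45, 2/45)
j=3 picked index 3: u0 ∈ [-1/15, 2/45)
j=4 picked index 4: u0 ∈ [-1/15, 2/15)
j=5 picked index 5: u0 ∈ [1/45, 1/5)
j=6 picked index 5: u0 ∈ [-4/45, 4/45)
j=7 picked index 6: u0 ∈ [-1/45, 1/9)
j=8 picked index 7: u0 ∈ [0, 1/15)
intersection: [1/45, 2/45)

1/45 2/45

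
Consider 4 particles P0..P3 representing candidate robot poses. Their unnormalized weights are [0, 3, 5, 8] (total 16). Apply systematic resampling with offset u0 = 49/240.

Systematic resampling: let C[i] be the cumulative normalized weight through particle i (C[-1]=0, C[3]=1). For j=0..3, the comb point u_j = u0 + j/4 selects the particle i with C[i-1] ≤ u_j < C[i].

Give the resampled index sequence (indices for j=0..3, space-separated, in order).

C = [0, 3/16, 1/2, 1]
j=0: u_0=49/240 ∈ [3/16, 1/2) → index 2
j=1: u_1=109/240 ∈ [3/16, 1/2) → index 2
j=2: u_2=169/240 ∈ [1/2, 1) → index 3
j=3: u_3=229/240 ∈ [1/2, 1) → index 3

2 2 3 3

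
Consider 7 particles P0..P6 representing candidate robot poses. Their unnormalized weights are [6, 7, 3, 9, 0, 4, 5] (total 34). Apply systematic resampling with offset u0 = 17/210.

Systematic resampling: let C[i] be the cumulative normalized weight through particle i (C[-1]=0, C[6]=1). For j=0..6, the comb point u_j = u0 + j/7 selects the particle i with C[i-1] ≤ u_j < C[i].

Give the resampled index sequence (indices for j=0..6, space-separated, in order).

0 1 1 3 3 5 6

C = [3/17, 13/34, 8/17, 25/34, 25/34, 29/34, 1]
j=0: u_0=17/210 ∈ [0, 3/17) → index 0
j=1: u_1=47/210 ∈ [3/17, 13/34) → index 1
j=2: u_2=11/30 ∈ [3/17, 13/34) → index 1
j=3: u_3=107/210 ∈ [8/17, 25/34) → index 3
j=4: u_4=137/210 ∈ [8/17, 25/34) → index 3
j=5: u_5=167/210 ∈ [25/34, 29/34) → index 5
j=6: u_6=197/210 ∈ [29/34, 1) → index 6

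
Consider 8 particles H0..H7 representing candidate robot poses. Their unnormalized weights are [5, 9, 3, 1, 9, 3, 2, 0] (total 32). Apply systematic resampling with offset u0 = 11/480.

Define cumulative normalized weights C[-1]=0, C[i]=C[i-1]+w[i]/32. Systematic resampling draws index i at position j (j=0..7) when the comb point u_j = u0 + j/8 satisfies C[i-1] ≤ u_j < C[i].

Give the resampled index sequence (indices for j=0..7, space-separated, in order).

0 0 1 1 2 4 4 5

C = [5/32, 7/16, 17/32, 9/16, 27/32, 15/16, 1, 1]
j=0: u_0=11/480 ∈ [0, 5/32) → index 0
j=1: u_1=71/480 ∈ [0, 5/32) → index 0
j=2: u_2=131/480 ∈ [5/32, 7/16) → index 1
j=3: u_3=191/480 ∈ [5/32, 7/16) → index 1
j=4: u_4=251/480 ∈ [7/16, 17/32) → index 2
j=5: u_5=311/480 ∈ [9/16, 27/32) → index 4
j=6: u_6=371/480 ∈ [9/16, 27/32) → index 4
j=7: u_7=431/480 ∈ [27/32, 15/16) → index 5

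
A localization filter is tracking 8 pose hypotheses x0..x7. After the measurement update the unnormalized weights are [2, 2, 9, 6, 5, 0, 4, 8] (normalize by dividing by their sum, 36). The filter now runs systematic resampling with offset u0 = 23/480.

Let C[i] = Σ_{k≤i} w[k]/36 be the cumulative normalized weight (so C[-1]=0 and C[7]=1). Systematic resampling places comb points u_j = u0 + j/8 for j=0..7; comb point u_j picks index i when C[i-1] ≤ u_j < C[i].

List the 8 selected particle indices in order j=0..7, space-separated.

C = [1/18, 1/9, 13/36, 19/36, 2/3, 2/3, 7/9, 1]
j=0: u_0=23/480 ∈ [0, 1/18) → index 0
j=1: u_1=83/480 ∈ [1/9, 13/36) → index 2
j=2: u_2=143/480 ∈ [1/9, 13/36) → index 2
j=3: u_3=203/480 ∈ [13/36, 19/36) → index 3
j=4: u_4=263/480 ∈ [19/36, 2/3) → index 4
j=5: u_5=323/480 ∈ [2/3, 7/9) → index 6
j=6: u_6=383/480 ∈ [7/9, 1) → index 7
j=7: u_7=443/480 ∈ [7/9, 1) → index 7

0 2 2 3 4 6 7 7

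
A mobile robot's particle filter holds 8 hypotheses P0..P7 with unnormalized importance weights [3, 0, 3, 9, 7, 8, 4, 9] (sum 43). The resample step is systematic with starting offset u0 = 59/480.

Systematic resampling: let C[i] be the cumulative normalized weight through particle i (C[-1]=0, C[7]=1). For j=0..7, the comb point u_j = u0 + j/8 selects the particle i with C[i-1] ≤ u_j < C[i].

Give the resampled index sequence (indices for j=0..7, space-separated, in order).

C = [3/43, 3/43, 6/43, 15/43, 22/43, 30/43, 34/43, 1]
j=0: u_0=59/480 ∈ [3/43, 6/43) → index 2
j=1: u_1=119/480 ∈ [6/43, 15/43) → index 3
j=2: u_2=179/480 ∈ [15/43, 22/43) → index 4
j=3: u_3=239/480 ∈ [15/43, 22/43) → index 4
j=4: u_4=299/480 ∈ [22/43, 30/43) → index 5
j=5: u_5=359/480 ∈ [30/43, 34/43) → index 6
j=6: u_6=419/480 ∈ [34/43, 1) → index 7
j=7: u_7=479/480 ∈ [34/43, 1) → index 7

2 3 4 4 5 6 7 7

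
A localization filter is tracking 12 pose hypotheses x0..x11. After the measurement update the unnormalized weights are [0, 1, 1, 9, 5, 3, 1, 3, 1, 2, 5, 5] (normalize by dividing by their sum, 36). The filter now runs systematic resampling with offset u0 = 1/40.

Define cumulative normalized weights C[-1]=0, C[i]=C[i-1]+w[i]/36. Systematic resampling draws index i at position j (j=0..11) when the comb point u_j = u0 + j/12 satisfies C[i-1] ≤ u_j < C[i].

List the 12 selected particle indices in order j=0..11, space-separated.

C = [0, 1/36, 1/18, 11/36, 4/9, 19/36, 5/9, 23/36, 2/3, 13/18, 31/36, 1]
j=0: u_0=1/40 ∈ [0, 1/36) → index 1
j=1: u_1=13/120 ∈ [1/18, 11/36) → index 3
j=2: u_2=23/120 ∈ [1/18, 11/36) → index 3
j=3: u_3=11/40 ∈ [1/18, 11/36) → index 3
j=4: u_4=43/120 ∈ [11/36, 4/9) → index 4
j=5: u_5=53/120 ∈ [11/36, 4/9) → index 4
j=6: u_6=21/40 ∈ [4/9, 19/36) → index 5
j=7: u_7=73/120 ∈ [5/9, 23/36) → index 7
j=8: u_8=83/120 ∈ [2/3, 13/18) → index 9
j=9: u_9=31/40 ∈ [13/18, 31/36) → index 10
j=10: u_10=103/120 ∈ [13/18, 31/36) → index 10
j=11: u_11=113/120 ∈ [31/36, 1) → index 11

1 3 3 3 4 4 5 7 9 10 10 11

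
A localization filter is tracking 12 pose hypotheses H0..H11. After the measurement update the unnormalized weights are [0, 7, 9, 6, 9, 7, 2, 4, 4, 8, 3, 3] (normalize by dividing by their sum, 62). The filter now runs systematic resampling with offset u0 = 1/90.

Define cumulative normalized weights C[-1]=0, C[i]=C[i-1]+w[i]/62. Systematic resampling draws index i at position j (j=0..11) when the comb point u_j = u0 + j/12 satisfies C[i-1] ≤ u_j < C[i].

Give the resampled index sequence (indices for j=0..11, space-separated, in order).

1 1 2 3 3 4 5 5 7 8 9 10

C = [0, 7/62, 8/31, 11/31, 1/2, 19/31, 20/31, 22/31, 24/31, 28/31, 59/62, 1]
j=0: u_0=1/90 ∈ [0, 7/62) → index 1
j=1: u_1=17/180 ∈ [0, 7/62) → index 1
j=2: u_2=8/45 ∈ [7/62, 8/31) → index 2
j=3: u_3=47/180 ∈ [8/31, 11/31) → index 3
j=4: u_4=31/90 ∈ [8/31, 11/31) → index 3
j=5: u_5=77/180 ∈ [11/31, 1/2) → index 4
j=6: u_6=23/45 ∈ [1/2, 19/31) → index 5
j=7: u_7=107/180 ∈ [1/2, 19/31) → index 5
j=8: u_8=61/90 ∈ [20/31, 22/31) → index 7
j=9: u_9=137/180 ∈ [22/31, 24/31) → index 8
j=10: u_10=38/45 ∈ [24/31, 28/31) → index 9
j=11: u_11=167/180 ∈ [28/31, 59/62) → index 10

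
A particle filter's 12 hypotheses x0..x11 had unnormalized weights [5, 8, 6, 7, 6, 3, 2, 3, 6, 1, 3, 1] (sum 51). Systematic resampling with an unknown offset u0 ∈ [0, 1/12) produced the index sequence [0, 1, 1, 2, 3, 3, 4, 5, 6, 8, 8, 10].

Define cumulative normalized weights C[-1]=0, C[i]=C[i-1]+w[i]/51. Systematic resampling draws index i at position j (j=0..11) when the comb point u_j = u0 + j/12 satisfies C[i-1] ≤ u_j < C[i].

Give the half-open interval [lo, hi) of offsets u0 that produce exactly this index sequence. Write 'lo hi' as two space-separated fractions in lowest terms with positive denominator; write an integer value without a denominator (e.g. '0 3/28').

3/68 1/17

C = [5/51, 13/51, 19/51, 26/51, 32/51, 35/51, 37/51, 40/51, 46/51, 47/51, 50/51, 1]
j=0 picked index 0: u0 ∈ [0, 5/51)
j=1 picked index 1: u0 ∈ [1/68, 35/204)
j=2 picked index 1: u0 ∈ [-7/102, 3/34)
j=3 picked index 2: u0 ∈ [1/204, 25/204)
j=4 picked index 3: u0 ∈ [2/51, 3/17)
j=5 picked index 3: u0 ∈ [-3/68, 19/204)
j=6 picked index 4: u0 ∈ [1/102, 13/102)
j=7 picked index 5: u0 ∈ [3/68, 7/68)
j=8 picked index 6: u0 ∈ [1/51, 1/17)
j=9 picked index 8: u0 ∈ [7/204, 31/204)
j=10 picked index 8: u0 ∈ [-5/102, 7/102)
j=11 picked index 10: u0 ∈ [1/204, 13/204)
intersection: [3/68, 1/17)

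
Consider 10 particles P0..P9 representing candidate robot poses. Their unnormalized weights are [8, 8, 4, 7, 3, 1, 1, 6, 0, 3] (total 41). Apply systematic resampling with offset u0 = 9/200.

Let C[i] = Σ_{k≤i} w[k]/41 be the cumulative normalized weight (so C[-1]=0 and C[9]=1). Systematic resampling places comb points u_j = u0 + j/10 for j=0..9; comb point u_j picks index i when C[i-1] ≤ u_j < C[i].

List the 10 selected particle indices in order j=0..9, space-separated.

C = [8/41, 16/41, 20/41, 27/41, 30/41, 31/41, 32/41, 38/41, 38/41, 1]
j=0: u_0=9/200 ∈ [0, 8/41) → index 0
j=1: u_1=29/200 ∈ [0, 8/41) → index 0
j=2: u_2=49/200 ∈ [8/41, 16/41) → index 1
j=3: u_3=69/200 ∈ [8/41, 16/41) → index 1
j=4: u_4=89/200 ∈ [16/41, 20/41) → index 2
j=5: u_5=109/200 ∈ [20/41, 27/41) → index 3
j=6: u_6=129/200 ∈ [20/41, 27/41) → index 3
j=7: u_7=149/200 ∈ [30/41, 31/41) → index 5
j=8: u_8=169/200 ∈ [32/41, 38/41) → index 7
j=9: u_9=189/200 ∈ [38/41, 1) → index 9

0 0 1 1 2 3 3 5 7 9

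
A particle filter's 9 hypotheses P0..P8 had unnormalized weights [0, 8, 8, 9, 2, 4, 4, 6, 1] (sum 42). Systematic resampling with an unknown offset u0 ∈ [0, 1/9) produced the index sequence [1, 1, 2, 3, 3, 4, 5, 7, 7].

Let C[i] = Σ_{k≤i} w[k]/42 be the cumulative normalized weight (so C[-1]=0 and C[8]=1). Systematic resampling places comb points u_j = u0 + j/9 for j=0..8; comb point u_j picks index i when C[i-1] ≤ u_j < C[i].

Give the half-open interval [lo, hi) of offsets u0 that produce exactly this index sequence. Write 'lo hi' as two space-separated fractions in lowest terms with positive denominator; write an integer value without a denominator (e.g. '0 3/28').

1/18 1/14

C = [0, 4/21, 8/21, 25/42, 9/14, 31/42, 5/6, 41/42, 1]
j=0 picked index 1: u0 ∈ [0, 4/21)
j=1 picked index 1: u0 ∈ [-1/9, 5/63)
j=2 picked index 2: u0 ∈ [-2/63, 10/63)
j=3 picked index 3: u0 ∈ [1/21, 11/42)
j=4 picked index 3: u0 ∈ [-4/63, 19/126)
j=5 picked index 4: u0 ∈ [5/126, 11/126)
j=6 picked index 5: u0 ∈ [-1/42, 1/14)
j=7 picked index 7: u0 ∈ [1/18, 25/126)
j=8 picked index 7: u0 ∈ [-1/18, 11/126)
intersection: [1/18, 1/14)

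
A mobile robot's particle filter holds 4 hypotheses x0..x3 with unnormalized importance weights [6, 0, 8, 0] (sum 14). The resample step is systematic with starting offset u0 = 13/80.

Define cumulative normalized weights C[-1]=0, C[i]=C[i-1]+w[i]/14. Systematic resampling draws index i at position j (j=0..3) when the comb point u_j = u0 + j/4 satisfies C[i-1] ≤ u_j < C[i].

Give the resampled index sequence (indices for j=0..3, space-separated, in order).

0 0 2 2

C = [3/7, 3/7, 1, 1]
j=0: u_0=13/80 ∈ [0, 3/7) → index 0
j=1: u_1=33/80 ∈ [0, 3/7) → index 0
j=2: u_2=53/80 ∈ [3/7, 1) → index 2
j=3: u_3=73/80 ∈ [3/7, 1) → index 2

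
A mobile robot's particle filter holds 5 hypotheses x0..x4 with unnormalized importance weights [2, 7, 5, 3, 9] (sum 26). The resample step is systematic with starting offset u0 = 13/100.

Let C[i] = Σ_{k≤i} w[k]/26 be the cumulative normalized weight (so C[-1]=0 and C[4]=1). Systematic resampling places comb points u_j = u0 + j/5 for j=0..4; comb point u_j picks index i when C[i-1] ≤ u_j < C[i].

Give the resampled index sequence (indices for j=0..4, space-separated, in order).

1 1 2 4 4

C = [1/13, 9/26, 7/13, 17/26, 1]
j=0: u_0=13/100 ∈ [1/13, 9/26) → index 1
j=1: u_1=33/100 ∈ [1/13, 9/26) → index 1
j=2: u_2=53/100 ∈ [9/26, 7/13) → index 2
j=3: u_3=73/100 ∈ [17/26, 1) → index 4
j=4: u_4=93/100 ∈ [17/26, 1) → index 4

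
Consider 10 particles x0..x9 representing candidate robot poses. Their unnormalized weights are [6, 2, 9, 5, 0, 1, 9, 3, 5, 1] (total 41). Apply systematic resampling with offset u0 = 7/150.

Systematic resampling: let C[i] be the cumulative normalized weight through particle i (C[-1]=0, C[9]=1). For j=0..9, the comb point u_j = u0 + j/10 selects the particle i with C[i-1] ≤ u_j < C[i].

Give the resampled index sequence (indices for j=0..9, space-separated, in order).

C = [6/41, 8/41, 17/41, 22/41, 22/41, 23/41, 32/41, 35/41, 40/41, 1]
j=0: u_0=7/150 ∈ [0, 6/41) → index 0
j=1: u_1=11/75 ∈ [6/41, 8/41) → index 1
j=2: u_2=37/150 ∈ [8/41, 17/41) → index 2
j=3: u_3=26/75 ∈ [8/41, 17/41) → index 2
j=4: u_4=67/150 ∈ [17/41, 22/41) → index 3
j=5: u_5=41/75 ∈ [22/41, 23/41) → index 5
j=6: u_6=97/150 ∈ [23/41, 32/41) → index 6
j=7: u_7=56/75 ∈ [23/41, 32/41) → index 6
j=8: u_8=127/150 ∈ [32/41, 35/41) → index 7
j=9: u_9=71/75 ∈ [35/41, 40/41) → index 8

0 1 2 2 3 5 6 6 7 8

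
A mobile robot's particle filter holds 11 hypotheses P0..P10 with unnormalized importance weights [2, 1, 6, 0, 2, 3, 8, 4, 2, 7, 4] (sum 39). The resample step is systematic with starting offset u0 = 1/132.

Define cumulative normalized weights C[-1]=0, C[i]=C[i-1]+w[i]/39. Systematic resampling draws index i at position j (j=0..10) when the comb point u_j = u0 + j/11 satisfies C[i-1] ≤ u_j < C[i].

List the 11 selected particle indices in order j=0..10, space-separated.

0 2 2 4 6 6 6 7 9 9 10

C = [2/39, 1/13, 3/13, 3/13, 11/39, 14/39, 22/39, 2/3, 28/39, 35/39, 1]
j=0: u_0=1/132 ∈ [0, 2/39) → index 0
j=1: u_1=13/132 ∈ [1/13, 3/13) → index 2
j=2: u_2=25/132 ∈ [1/13, 3/13) → index 2
j=3: u_3=37/132 ∈ [3/13, 11/39) → index 4
j=4: u_4=49/132 ∈ [14/39, 22/39) → index 6
j=5: u_5=61/132 ∈ [14/39, 22/39) → index 6
j=6: u_6=73/132 ∈ [14/39, 22/39) → index 6
j=7: u_7=85/132 ∈ [22/39, 2/3) → index 7
j=8: u_8=97/132 ∈ [28/39, 35/39) → index 9
j=9: u_9=109/132 ∈ [28/39, 35/39) → index 9
j=10: u_10=11/12 ∈ [35/39, 1) → index 10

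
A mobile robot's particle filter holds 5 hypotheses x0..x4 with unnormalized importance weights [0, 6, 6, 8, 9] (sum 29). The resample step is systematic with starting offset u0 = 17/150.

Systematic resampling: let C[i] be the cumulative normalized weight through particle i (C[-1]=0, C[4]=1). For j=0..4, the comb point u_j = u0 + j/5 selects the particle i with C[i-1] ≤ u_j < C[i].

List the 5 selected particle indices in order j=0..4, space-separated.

C = [0, 6/29, 12/29, 20/29, 1]
j=0: u_0=17/150 ∈ [0, 6/29) → index 1
j=1: u_1=47/150 ∈ [6/29, 12/29) → index 2
j=2: u_2=77/150 ∈ [12/29, 20/29) → index 3
j=3: u_3=107/150 ∈ [20/29, 1) → index 4
j=4: u_4=137/150 ∈ [20/29, 1) → index 4

1 2 3 4 4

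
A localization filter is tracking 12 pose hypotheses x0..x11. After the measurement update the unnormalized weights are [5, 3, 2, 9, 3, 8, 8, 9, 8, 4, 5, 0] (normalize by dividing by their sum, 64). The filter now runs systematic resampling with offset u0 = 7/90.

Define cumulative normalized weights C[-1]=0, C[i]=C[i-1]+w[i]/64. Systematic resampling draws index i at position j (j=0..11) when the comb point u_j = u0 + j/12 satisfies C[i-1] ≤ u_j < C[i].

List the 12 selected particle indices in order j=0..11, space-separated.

0 3 3 4 5 6 6 7 8 8 9 10

C = [5/64, 1/8, 5/32, 19/64, 11/32, 15/32, 19/32, 47/64, 55/64, 59/64, 1, 1]
j=0: u_0=7/90 ∈ [0, 5/64) → index 0
j=1: u_1=29/180 ∈ [5/32, 19/64) → index 3
j=2: u_2=11/45 ∈ [5/32, 19/64) → index 3
j=3: u_3=59/180 ∈ [19/64, 11/32) → index 4
j=4: u_4=37/90 ∈ [11/32, 15/32) → index 5
j=5: u_5=89/180 ∈ [15/32, 19/32) → index 6
j=6: u_6=26/45 ∈ [15/32, 19/32) → index 6
j=7: u_7=119/180 ∈ [19/32, 47/64) → index 7
j=8: u_8=67/90 ∈ [47/64, 55/64) → index 8
j=9: u_9=149/180 ∈ [47/64, 55/64) → index 8
j=10: u_10=41/45 ∈ [55/64, 59/64) → index 9
j=11: u_11=179/180 ∈ [59/64, 1) → index 10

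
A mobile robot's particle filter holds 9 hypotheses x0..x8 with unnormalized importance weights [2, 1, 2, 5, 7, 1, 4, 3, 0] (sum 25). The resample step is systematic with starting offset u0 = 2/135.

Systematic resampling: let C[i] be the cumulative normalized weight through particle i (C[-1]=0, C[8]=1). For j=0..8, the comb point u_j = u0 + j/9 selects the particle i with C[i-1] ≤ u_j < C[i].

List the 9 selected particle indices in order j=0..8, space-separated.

0 2 3 3 4 4 5 6 7

C = [2/25, 3/25, 1/5, 2/5, 17/25, 18/25, 22/25, 1, 1]
j=0: u_0=2/135 ∈ [0, 2/25) → index 0
j=1: u_1=17/135 ∈ [3/25, 1/5) → index 2
j=2: u_2=32/135 ∈ [1/5, 2/5) → index 3
j=3: u_3=47/135 ∈ [1/5, 2/5) → index 3
j=4: u_4=62/135 ∈ [2/5, 17/25) → index 4
j=5: u_5=77/135 ∈ [2/5, 17/25) → index 4
j=6: u_6=92/135 ∈ [17/25, 18/25) → index 5
j=7: u_7=107/135 ∈ [18/25, 22/25) → index 6
j=8: u_8=122/135 ∈ [22/25, 1) → index 7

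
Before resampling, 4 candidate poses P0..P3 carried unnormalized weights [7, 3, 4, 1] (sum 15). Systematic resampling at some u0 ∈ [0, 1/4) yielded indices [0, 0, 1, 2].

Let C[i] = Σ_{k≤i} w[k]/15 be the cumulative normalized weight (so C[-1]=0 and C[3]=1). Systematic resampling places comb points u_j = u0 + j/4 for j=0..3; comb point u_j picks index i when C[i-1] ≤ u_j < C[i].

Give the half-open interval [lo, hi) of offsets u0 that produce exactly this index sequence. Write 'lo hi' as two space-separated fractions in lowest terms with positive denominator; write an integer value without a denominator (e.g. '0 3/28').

C = [7/15, 2/3, 14/15, 1]
j=0 picked index 0: u0 ∈ [0, 7/15)
j=1 picked index 0: u0 ∈ [-1/4, 13/60)
j=2 picked index 1: u0 ∈ [-1/30, 1/6)
j=3 picked index 2: u0 ∈ [-1/12, 11/60)
intersection: [0, 1/6)

0 1/6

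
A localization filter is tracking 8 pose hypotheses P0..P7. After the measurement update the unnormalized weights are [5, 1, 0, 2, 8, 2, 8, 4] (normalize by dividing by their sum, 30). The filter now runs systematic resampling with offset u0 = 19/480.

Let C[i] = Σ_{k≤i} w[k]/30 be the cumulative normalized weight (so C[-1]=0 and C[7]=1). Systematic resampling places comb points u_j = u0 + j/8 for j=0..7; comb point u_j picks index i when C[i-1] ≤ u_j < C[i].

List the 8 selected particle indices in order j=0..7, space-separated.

0 0 4 4 5 6 6 7

C = [1/6, 1/5, 1/5, 4/15, 8/15, 3/5, 13/15, 1]
j=0: u_0=19/480 ∈ [0, 1/6) → index 0
j=1: u_1=79/480 ∈ [0, 1/6) → index 0
j=2: u_2=139/480 ∈ [4/15, 8/15) → index 4
j=3: u_3=199/480 ∈ [4/15, 8/15) → index 4
j=4: u_4=259/480 ∈ [8/15, 3/5) → index 5
j=5: u_5=319/480 ∈ [3/5, 13/15) → index 6
j=6: u_6=379/480 ∈ [3/5, 13/15) → index 6
j=7: u_7=439/480 ∈ [13/15, 1) → index 7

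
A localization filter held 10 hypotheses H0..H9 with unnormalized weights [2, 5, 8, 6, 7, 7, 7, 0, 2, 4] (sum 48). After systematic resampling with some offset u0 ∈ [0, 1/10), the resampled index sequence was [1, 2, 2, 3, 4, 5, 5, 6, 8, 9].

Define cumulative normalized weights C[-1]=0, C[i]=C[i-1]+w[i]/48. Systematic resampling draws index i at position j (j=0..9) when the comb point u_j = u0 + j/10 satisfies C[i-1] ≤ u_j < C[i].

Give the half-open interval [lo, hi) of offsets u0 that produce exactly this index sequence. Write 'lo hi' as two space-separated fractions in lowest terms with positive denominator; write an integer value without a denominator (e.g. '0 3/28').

1/12 1/10

C = [1/24, 7/48, 5/16, 7/16, 7/12, 35/48, 7/8, 7/8, 11/12, 1]
j=0 picked index 1: u0 ∈ [1/24, 7/48)
j=1 picked index 2: u0 ∈ [11/240, 17/80)
j=2 picked index 2: u0 ∈ [-13/240, 9/80)
j=3 picked index 3: u0 ∈ [1/80, 11/80)
j=4 picked index 4: u0 ∈ [3/80, 11/60)
j=5 picked index 5: u0 ∈ [1/12, 11/48)
j=6 picked index 5: u0 ∈ [-1/60, 31/240)
j=7 picked index 6: u0 ∈ [7/240, 7/40)
j=8 picked index 8: u0 ∈ [3/40, 7/60)
j=9 picked index 9: u0 ∈ [1/60, 1/10)
intersection: [1/12, 1/10)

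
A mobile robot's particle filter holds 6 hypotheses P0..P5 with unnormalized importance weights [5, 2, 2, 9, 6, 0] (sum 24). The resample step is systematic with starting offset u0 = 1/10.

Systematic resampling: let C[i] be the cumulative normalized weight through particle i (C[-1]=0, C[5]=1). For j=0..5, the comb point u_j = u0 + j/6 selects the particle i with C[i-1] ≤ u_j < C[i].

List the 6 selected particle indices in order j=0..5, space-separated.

0 1 3 3 4 4

C = [5/24, 7/24, 3/8, 3/4, 1, 1]
j=0: u_0=1/10 ∈ [0, 5/24) → index 0
j=1: u_1=4/15 ∈ [5/24, 7/24) → index 1
j=2: u_2=13/30 ∈ [3/8, 3/4) → index 3
j=3: u_3=3/5 ∈ [3/8, 3/4) → index 3
j=4: u_4=23/30 ∈ [3/4, 1) → index 4
j=5: u_5=14/15 ∈ [3/4, 1) → index 4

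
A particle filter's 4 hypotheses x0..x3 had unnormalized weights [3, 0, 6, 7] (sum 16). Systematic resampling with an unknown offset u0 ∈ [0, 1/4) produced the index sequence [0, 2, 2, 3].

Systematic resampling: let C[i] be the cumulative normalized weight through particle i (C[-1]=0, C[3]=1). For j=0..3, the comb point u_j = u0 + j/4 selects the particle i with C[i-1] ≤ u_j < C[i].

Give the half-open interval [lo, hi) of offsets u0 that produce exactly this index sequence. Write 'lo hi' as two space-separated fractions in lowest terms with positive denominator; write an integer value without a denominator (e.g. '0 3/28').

C = [3/16, 3/16, 9/16, 1]
j=0 picked index 0: u0 ∈ [0, 3/16)
j=1 picked index 2: u0 ∈ [-1/16, 5/16)
j=2 picked index 2: u0 ∈ [-5/16, 1/16)
j=3 picked index 3: u0 ∈ [-3/16, 1/4)
intersection: [0, 1/16)

0 1/16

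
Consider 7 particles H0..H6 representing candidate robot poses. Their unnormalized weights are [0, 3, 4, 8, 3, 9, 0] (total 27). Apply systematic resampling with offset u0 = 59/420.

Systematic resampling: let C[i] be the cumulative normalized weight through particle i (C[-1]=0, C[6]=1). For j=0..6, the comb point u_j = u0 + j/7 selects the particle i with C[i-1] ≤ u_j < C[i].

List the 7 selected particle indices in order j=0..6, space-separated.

2 3 3 4 5 5 5

C = [0, 1/9, 7/27, 5/9, 2/3, 1, 1]
j=0: u_0=59/420 ∈ [1/9, 7/27) → index 2
j=1: u_1=17/60 ∈ [7/27, 5/9) → index 3
j=2: u_2=179/420 ∈ [7/27, 5/9) → index 3
j=3: u_3=239/420 ∈ [5/9, 2/3) → index 4
j=4: u_4=299/420 ∈ [2/3, 1) → index 5
j=5: u_5=359/420 ∈ [2/3, 1) → index 5
j=6: u_6=419/420 ∈ [2/3, 1) → index 5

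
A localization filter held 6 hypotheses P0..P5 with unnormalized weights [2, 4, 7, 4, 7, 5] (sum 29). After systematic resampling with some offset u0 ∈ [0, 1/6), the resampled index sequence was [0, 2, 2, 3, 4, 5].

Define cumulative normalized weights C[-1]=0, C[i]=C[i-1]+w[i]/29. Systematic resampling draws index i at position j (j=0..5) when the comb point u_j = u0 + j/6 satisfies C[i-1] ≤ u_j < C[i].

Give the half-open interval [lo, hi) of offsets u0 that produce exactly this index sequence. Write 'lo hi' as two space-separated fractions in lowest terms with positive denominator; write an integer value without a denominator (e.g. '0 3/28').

7/174 2/29

C = [2/29, 6/29, 13/29, 17/29, 24/29, 1]
j=0 picked index 0: u0 ∈ [0, 2/29)
j=1 picked index 2: u0 ∈ [7/174, 49/174)
j=2 picked index 2: u0 ∈ [-11/87, 10/87)
j=3 picked index 3: u0 ∈ [-3/58, 5/58)
j=4 picked index 4: u0 ∈ [-7/87, 14/87)
j=5 picked index 5: u0 ∈ [-1/174, 1/6)
intersection: [7/174, 2/29)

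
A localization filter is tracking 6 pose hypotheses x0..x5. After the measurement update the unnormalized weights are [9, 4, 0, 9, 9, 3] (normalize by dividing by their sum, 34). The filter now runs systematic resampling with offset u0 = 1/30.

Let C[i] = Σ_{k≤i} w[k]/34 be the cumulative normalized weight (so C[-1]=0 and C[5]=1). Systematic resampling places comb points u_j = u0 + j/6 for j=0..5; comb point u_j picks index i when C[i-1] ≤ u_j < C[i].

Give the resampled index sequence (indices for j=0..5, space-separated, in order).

0 0 1 3 4 4

C = [9/34, 13/34, 13/34, 11/17, 31/34, 1]
j=0: u_0=1/30 ∈ [0, 9/34) → index 0
j=1: u_1=1/5 ∈ [0, 9/34) → index 0
j=2: u_2=11/30 ∈ [9/34, 13/34) → index 1
j=3: u_3=8/15 ∈ [13/34, 11/17) → index 3
j=4: u_4=7/10 ∈ [11/17, 31/34) → index 4
j=5: u_5=13/15 ∈ [11/17, 31/34) → index 4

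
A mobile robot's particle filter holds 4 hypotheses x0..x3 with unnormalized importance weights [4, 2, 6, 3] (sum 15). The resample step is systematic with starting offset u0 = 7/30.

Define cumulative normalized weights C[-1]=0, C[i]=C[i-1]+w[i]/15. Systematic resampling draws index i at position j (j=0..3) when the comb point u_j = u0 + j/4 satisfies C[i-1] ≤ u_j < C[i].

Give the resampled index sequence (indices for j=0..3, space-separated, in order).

0 2 2 3

C = [4/15, 2/5, 4/5, 1]
j=0: u_0=7/30 ∈ [0, 4/15) → index 0
j=1: u_1=29/60 ∈ [2/5, 4/5) → index 2
j=2: u_2=11/15 ∈ [2/5, 4/5) → index 2
j=3: u_3=59/60 ∈ [4/5, 1) → index 3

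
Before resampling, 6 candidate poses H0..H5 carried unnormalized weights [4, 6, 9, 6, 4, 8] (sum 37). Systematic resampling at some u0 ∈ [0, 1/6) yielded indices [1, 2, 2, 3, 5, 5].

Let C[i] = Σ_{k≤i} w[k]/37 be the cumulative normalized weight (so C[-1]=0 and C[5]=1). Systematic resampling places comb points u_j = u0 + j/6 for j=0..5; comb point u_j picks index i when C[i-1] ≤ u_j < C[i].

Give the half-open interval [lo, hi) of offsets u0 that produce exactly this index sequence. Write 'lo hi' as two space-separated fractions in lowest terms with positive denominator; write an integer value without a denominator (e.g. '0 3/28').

C = [4/37, 10/37, 19/37, 25/37, 29/37, 1]
j=0 picked index 1: u0 ∈ [4/37, 10/37)
j=1 picked index 2: u0 ∈ [23/222, 77/222)
j=2 picked index 2: u0 ∈ [-7/111, 20/111)
j=3 picked index 3: u0 ∈ [1/74, 13/74)
j=4 picked index 5: u0 ∈ [13/111, 1/3)
j=5 picked index 5: u0 ∈ [-11/222, 1/6)
intersection: [13/111, 1/6)

13/111 1/6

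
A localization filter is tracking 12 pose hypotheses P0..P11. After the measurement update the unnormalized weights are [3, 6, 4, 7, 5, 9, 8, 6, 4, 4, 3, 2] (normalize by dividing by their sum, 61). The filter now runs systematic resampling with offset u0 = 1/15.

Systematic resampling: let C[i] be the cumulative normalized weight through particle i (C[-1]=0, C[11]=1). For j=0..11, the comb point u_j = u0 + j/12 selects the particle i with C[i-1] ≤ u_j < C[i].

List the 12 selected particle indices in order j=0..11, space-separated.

C = [3/61, 9/61, 13/61, 20/61, 25/61, 34/61, 42/61, 48/61, 52/61, 56/61, 59/61, 1]
j=0: u_0=1/15 ∈ [3/61, 9/61) → index 1
j=1: u_1=3/20 ∈ [9/61, 13/61) → index 2
j=2: u_2=7/30 ∈ [13/61, 20/61) → index 3
j=3: u_3=19/60 ∈ [13/61, 20/61) → index 3
j=4: u_4=2/5 ∈ [20/61, 25/61) → index 4
j=5: u_5=29/60 ∈ [25/61, 34/61) → index 5
j=6: u_6=17/30 ∈ [34/61, 42/61) → index 6
j=7: u_7=13/20 ∈ [34/61, 42/61) → index 6
j=8: u_8=11/15 ∈ [42/61, 48/61) → index 7
j=9: u_9=49/60 ∈ [48/61, 52/61) → index 8
j=10: u_10=9/10 ∈ [52/61, 56/61) → index 9
j=11: u_11=59/60 ∈ [59/61, 1) → index 11

1 2 3 3 4 5 6 6 7 8 9 11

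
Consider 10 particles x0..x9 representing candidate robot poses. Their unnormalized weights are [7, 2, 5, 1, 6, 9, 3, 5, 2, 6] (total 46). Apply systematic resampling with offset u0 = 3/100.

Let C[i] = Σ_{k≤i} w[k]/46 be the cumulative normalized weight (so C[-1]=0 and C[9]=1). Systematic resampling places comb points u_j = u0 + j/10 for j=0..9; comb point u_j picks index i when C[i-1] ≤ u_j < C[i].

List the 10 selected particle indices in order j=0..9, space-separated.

C = [7/46, 9/46, 7/23, 15/46, 21/46, 15/23, 33/46, 19/23, 20/23, 1]
j=0: u_0=3/100 ∈ [0, 7/46) → index 0
j=1: u_1=13/100 ∈ [0, 7/46) → index 0
j=2: u_2=23/100 ∈ [9/46, 7/23) → index 2
j=3: u_3=33/100 ∈ [15/46, 21/46) → index 4
j=4: u_4=43/100 ∈ [15/46, 21/46) → index 4
j=5: u_5=53/100 ∈ [21/46, 15/23) → index 5
j=6: u_6=63/100 ∈ [21/46, 15/23) → index 5
j=7: u_7=73/100 ∈ [33/46, 19/23) → index 7
j=8: u_8=83/100 ∈ [19/23, 20/23) → index 8
j=9: u_9=93/100 ∈ [20/23, 1) → index 9

0 0 2 4 4 5 5 7 8 9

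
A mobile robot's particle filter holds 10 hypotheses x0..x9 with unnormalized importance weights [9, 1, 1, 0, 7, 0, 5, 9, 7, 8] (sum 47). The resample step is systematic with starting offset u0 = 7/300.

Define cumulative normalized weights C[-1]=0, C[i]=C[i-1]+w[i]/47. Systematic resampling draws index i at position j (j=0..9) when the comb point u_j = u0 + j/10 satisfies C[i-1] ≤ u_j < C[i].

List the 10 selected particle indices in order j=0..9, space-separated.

C = [9/47, 10/47, 11/47, 11/47, 18/47, 18/47, 23/47, 32/47, 39/47, 1]
j=0: u_0=7/300 ∈ [0, 9/47) → index 0
j=1: u_1=37/300 ∈ [0, 9/47) → index 0
j=2: u_2=67/300 ∈ [10/47, 11/47) → index 2
j=3: u_3=97/300 ∈ [11/47, 18/47) → index 4
j=4: u_4=127/300 ∈ [18/47, 23/47) → index 6
j=5: u_5=157/300 ∈ [23/47, 32/47) → index 7
j=6: u_6=187/300 ∈ [23/47, 32/47) → index 7
j=7: u_7=217/300 ∈ [32/47, 39/47) → index 8
j=8: u_8=247/300 ∈ [32/47, 39/47) → index 8
j=9: u_9=277/300 ∈ [39/47, 1) → index 9

0 0 2 4 6 7 7 8 8 9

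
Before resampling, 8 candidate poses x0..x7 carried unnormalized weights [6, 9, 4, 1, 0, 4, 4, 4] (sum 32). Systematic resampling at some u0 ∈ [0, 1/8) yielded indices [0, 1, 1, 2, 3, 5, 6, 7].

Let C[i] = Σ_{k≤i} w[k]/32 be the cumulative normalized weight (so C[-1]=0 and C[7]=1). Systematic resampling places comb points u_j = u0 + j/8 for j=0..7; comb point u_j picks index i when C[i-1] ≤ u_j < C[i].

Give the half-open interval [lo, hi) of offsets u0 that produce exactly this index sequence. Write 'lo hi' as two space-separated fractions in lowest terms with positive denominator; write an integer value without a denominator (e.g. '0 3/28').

C = [3/16, 15/32, 19/32, 5/8, 5/8, 3/4, 7/8, 1]
j=0 picked index 0: u0 ∈ [0, 3/16)
j=1 picked index 1: u0 ∈ [1/16, 11/32)
j=2 picked index 1: u0 ∈ [-1/16, 7/32)
j=3 picked index 2: u0 ∈ [3/32, 7/32)
j=4 picked index 3: u0 ∈ [3/32, 1/8)
j=5 picked index 5: u0 ∈ [0, 1/8)
j=6 picked index 6: u0 ∈ [0, 1/8)
j=7 picked index 7: u0 ∈ [0, 1/8)
intersection: [3/32, 1/8)

3/32 1/8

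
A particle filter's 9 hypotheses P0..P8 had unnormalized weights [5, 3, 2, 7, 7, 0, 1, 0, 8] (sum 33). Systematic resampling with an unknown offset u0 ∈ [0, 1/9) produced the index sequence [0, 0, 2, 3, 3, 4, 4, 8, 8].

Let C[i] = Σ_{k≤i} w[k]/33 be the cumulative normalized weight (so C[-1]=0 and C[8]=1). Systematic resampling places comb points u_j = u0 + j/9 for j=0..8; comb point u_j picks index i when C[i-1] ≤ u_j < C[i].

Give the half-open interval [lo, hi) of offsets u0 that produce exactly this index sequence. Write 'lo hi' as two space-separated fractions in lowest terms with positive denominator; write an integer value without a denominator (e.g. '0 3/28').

C = [5/33, 8/33, 10/33, 17/33, 8/11, 8/11, 25/33, 25/33, 1]
j=0 picked index 0: u0 ∈ [0, 5/33)
j=1 picked index 0: u0 ∈ [-1/9, 4/99)
j=2 picked index 2: u0 ∈ [2/99, 8/99)
j=3 picked index 3: u0 ∈ [-1/33, 2/11)
j=4 picked index 3: u0 ∈ [-14/99, 7/99)
j=5 picked index 4: u0 ∈ [-4/99, 17/99)
j=6 picked index 4: u0 ∈ [-5/33, 2/33)
j=7 picked index 8: u0 ∈ [-2/99, 2/9)
j=8 picked index 8: u0 ∈ [-13/99, 1/9)
intersection: [2/99, 4/99)

2/99 4/99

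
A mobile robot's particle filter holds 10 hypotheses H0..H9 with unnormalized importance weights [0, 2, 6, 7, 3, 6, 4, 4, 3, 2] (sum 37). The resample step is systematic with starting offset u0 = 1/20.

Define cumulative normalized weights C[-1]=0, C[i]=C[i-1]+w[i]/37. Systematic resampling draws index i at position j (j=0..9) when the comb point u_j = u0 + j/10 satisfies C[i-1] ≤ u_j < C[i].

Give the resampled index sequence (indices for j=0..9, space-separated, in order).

C = [0, 2/37, 8/37, 15/37, 18/37, 24/37, 28/37, 32/37, 35/37, 1]
j=0: u_0=1/20 ∈ [0, 2/37) → index 1
j=1: u_1=3/20 ∈ [2/37, 8/37) → index 2
j=2: u_2=1/4 ∈ [8/37, 15/37) → index 3
j=3: u_3=7/20 ∈ [8/37, 15/37) → index 3
j=4: u_4=9/20 ∈ [15/37, 18/37) → index 4
j=5: u_5=11/20 ∈ [18/37, 24/37) → index 5
j=6: u_6=13/20 ∈ [24/37, 28/37) → index 6
j=7: u_7=3/4 ∈ [24/37, 28/37) → index 6
j=8: u_8=17/20 ∈ [28/37, 32/37) → index 7
j=9: u_9=19/20 ∈ [35/37, 1) → index 9

1 2 3 3 4 5 6 6 7 9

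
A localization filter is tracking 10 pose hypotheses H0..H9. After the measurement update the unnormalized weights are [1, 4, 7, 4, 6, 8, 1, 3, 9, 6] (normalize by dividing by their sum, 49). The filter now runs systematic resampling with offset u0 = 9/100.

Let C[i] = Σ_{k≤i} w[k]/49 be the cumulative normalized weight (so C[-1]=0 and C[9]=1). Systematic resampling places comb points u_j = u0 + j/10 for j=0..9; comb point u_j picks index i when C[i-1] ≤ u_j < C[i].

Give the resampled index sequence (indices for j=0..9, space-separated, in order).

C = [1/49, 5/49, 12/49, 16/49, 22/49, 30/49, 31/49, 34/49, 43/49, 1]
j=0: u_0=9/100 ∈ [1/49, 5/49) → index 1
j=1: u_1=19/100 ∈ [5/49, 12/49) → index 2
j=2: u_2=29/100 ∈ [12/49, 16/49) → index 3
j=3: u_3=39/100 ∈ [16/49, 22/49) → index 4
j=4: u_4=49/100 ∈ [22/49, 30/49) → index 5
j=5: u_5=59/100 ∈ [22/49, 30/49) → index 5
j=6: u_6=69/100 ∈ [31/49, 34/49) → index 7
j=7: u_7=79/100 ∈ [34/49, 43/49) → index 8
j=8: u_8=89/100 ∈ [43/49, 1) → index 9
j=9: u_9=99/100 ∈ [43/49, 1) → index 9

1 2 3 4 5 5 7 8 9 9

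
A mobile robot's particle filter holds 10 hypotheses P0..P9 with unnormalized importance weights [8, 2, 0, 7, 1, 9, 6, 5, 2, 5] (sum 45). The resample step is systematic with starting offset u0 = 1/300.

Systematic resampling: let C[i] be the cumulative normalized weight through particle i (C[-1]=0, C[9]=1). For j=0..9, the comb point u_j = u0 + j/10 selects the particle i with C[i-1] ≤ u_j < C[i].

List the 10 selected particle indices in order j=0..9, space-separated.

C = [8/45, 2/9, 2/9, 17/45, 2/5, 3/5, 11/15, 38/45, 8/9, 1]
j=0: u_0=1/300 ∈ [0, 8/45) → index 0
j=1: u_1=31/300 ∈ [0, 8/45) → index 0
j=2: u_2=61/300 ∈ [8/45, 2/9) → index 1
j=3: u_3=91/300 ∈ [2/9, 17/45) → index 3
j=4: u_4=121/300 ∈ [2/5, 3/5) → index 5
j=5: u_5=151/300 ∈ [2/5, 3/5) → index 5
j=6: u_6=181/300 ∈ [3/5, 11/15) → index 6
j=7: u_7=211/300 ∈ [3/5, 11/15) → index 6
j=8: u_8=241/300 ∈ [11/15, 38/45) → index 7
j=9: u_9=271/300 ∈ [8/9, 1) → index 9

0 0 1 3 5 5 6 6 7 9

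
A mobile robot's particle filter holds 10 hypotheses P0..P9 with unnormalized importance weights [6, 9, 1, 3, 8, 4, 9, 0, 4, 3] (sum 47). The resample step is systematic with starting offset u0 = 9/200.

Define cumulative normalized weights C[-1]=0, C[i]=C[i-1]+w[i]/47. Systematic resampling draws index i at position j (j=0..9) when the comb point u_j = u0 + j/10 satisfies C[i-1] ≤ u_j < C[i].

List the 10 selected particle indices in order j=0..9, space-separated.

C = [6/47, 15/47, 16/47, 19/47, 27/47, 31/47, 40/47, 40/47, 44/47, 1]
j=0: u_0=9/200 ∈ [0, 6/47) → index 0
j=1: u_1=29/200 ∈ [6/47, 15/47) → index 1
j=2: u_2=49/200 ∈ [6/47, 15/47) → index 1
j=3: u_3=69/200 ∈ [16/47, 19/47) → index 3
j=4: u_4=89/200 ∈ [19/47, 27/47) → index 4
j=5: u_5=109/200 ∈ [19/47, 27/47) → index 4
j=6: u_6=129/200 ∈ [27/47, 31/47) → index 5
j=7: u_7=149/200 ∈ [31/47, 40/47) → index 6
j=8: u_8=169/200 ∈ [31/47, 40/47) → index 6
j=9: u_9=189/200 ∈ [44/47, 1) → index 9

0 1 1 3 4 4 5 6 6 9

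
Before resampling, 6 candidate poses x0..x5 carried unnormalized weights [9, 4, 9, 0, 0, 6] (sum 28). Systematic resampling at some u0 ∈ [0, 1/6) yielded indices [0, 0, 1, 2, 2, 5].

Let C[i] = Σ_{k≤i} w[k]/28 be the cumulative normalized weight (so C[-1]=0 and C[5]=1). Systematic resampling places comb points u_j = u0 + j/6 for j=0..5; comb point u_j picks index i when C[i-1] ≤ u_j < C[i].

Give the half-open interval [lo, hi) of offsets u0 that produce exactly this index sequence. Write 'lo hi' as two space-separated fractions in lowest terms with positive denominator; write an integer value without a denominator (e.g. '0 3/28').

0 5/42

C = [9/28, 13/28, 11/14, 11/14, 11/14, 1]
j=0 picked index 0: u0 ∈ [0, 9/28)
j=1 picked index 0: u0 ∈ [-1/6, 13/84)
j=2 picked index 1: u0 ∈ [-1/84, 11/84)
j=3 picked index 2: u0 ∈ [-1/28, 2/7)
j=4 picked index 2: u0 ∈ [-17/84, 5/42)
j=5 picked index 5: u0 ∈ [-1/21, 1/6)
intersection: [0, 5/42)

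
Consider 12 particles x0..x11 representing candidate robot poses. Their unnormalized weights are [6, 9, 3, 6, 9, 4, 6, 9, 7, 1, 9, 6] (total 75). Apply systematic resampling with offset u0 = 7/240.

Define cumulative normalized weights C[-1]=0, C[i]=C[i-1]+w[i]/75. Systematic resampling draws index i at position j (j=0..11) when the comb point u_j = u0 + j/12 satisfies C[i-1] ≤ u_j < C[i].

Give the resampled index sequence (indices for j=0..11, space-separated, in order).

C = [2/25, 1/5, 6/25, 8/25, 11/25, 37/75, 43/75, 52/75, 59/75, 4/5, 23/25, 1]
j=0: u_0=7/240 ∈ [0, 2/25) → index 0
j=1: u_1=9/80 ∈ [2/25, 1/5) → index 1
j=2: u_2=47/240 ∈ [2/25, 1/5) → index 1
j=3: u_3=67/240 ∈ [6/25, 8/25) → index 3
j=4: u_4=29/80 ∈ [8/25, 11/25) → index 4
j=5: u_5=107/240 ∈ [11/25, 37/75) → index 5
j=6: u_6=127/240 ∈ [37/75, 43/75) → index 6
j=7: u_7=49/80 ∈ [43/75, 52/75) → index 7
j=8: u_8=167/240 ∈ [52/75, 59/75) → index 8
j=9: u_9=187/240 ∈ [52/75, 59/75) → index 8
j=10: u_10=69/80 ∈ [4/5, 23/25) → index 10
j=11: u_11=227/240 ∈ [23/25, 1) → index 11

0 1 1 3 4 5 6 7 8 8 10 11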